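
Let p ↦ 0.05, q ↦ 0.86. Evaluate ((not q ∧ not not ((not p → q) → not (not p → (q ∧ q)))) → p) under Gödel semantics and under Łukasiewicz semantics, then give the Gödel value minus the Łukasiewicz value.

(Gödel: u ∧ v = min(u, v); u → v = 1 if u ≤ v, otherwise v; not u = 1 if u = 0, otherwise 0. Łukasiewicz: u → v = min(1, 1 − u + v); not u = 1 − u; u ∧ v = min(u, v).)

0.09

Gödel evaluation:
  not q: Gödel ¬ of 0.86 = 0 (operand ≠ 0)
  not p: Gödel ¬ of 0.05 = 0 (operand ≠ 0)
  (not p → q): 0 ≤ 0.86, so result = 1
  not p: Gödel ¬ of 0.05 = 0 (operand ≠ 0)
  (q ∧ q) = min(0.86, 0.86) = 0.86
  (not p → (q ∧ q)): 0 ≤ 0.86, so result = 1
  not (not p → (q ∧ q)): Gödel ¬ of 1 = 0 (operand ≠ 0)
  ((not p → q) → not (not p → (q ∧ q))): 1 > 0, so result = 0
  not ((not p → q) → not (not p → (q ∧ q))): Gödel ¬ of 0 = 1 (operand is 0)
  not not ((not p → q) → not (not p → (q ∧ q))): Gödel ¬ of 1 = 0 (operand ≠ 0)
  (not q ∧ not not ((not p → q) → not (not p → (q ∧ q)))) = min(0, 0) = 0
  ((not q ∧ not not ((not p → q) → not (not p → (q ∧ q)))) → p): 0 ≤ 0.05, so result = 1
  Gödel value = 1
Łukasiewicz evaluation:
  not q: Łukasiewicz ¬ gives 1 − 0.86 = 0.14
  not p: Łukasiewicz ¬ gives 1 − 0.05 = 0.95
  (not p → q): min(1, 1 − 0.95 + 0.86) = 0.91
  not p: Łukasiewicz ¬ gives 1 − 0.05 = 0.95
  (q ∧ q) = min(0.86, 0.86) = 0.86
  (not p → (q ∧ q)): min(1, 1 − 0.95 + 0.86) = 0.91
  not (not p → (q ∧ q)): Łukasiewicz ¬ gives 1 − 0.91 = 0.09
  ((not p → q) → not (not p → (q ∧ q))): min(1, 1 − 0.91 + 0.09) = 0.18
  not ((not p → q) → not (not p → (q ∧ q))): Łukasiewicz ¬ gives 1 − 0.18 = 0.82
  not not ((not p → q) → not (not p → (q ∧ q))): Łukasiewicz ¬ gives 1 − 0.82 = 0.18
  (not q ∧ not not ((not p → q) → not (not p → (q ∧ q)))) = min(0.14, 0.18) = 0.14
  ((not q ∧ not not ((not p → q) → not (not p → (q ∧ q)))) → p): min(1, 1 − 0.14 + 0.05) = 0.91
  Łukasiewicz value = 0.91
Difference: 1 − 0.91 = 0.09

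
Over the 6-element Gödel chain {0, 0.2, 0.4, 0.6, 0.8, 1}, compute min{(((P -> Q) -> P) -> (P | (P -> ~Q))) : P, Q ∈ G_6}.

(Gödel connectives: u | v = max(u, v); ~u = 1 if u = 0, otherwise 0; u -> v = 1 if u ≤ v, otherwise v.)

0.40

The minimum is attained at P = 0.4, Q = 0.2:
  (P -> Q): 0.4 > 0.2, so result = 0.2
  ((P -> Q) -> P): 0.2 ≤ 0.4, so result = 1
  ~Q: Gödel ¬ of 0.2 = 0 (operand ≠ 0)
  (P -> ~Q): 0.4 > 0, so result = 0
  (P | (P -> ~Q)) = max(0.4, 0) = 0.4
  (((P -> Q) -> P) -> (P | (P -> ~Q))): 1 > 0.4, so result = 0.4
Checking all 36 assignments confirms none give a value below 0.40.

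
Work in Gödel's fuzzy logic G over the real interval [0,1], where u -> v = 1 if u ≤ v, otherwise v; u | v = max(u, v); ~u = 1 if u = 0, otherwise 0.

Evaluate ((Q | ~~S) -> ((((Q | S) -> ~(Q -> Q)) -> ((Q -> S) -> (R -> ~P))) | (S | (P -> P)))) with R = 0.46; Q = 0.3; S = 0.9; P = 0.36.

1.00

~S: Gödel ¬ of 0.9 = 0 (operand ≠ 0)
~~S: Gödel ¬ of 0 = 1 (operand is 0)
(Q | ~~S) = max(0.3, 1) = 1
(Q | S) = max(0.3, 0.9) = 0.9
(Q -> Q): 0.3 ≤ 0.3, so result = 1
~(Q -> Q): Gödel ¬ of 1 = 0 (operand ≠ 0)
((Q | S) -> ~(Q -> Q)): 0.9 > 0, so result = 0
(Q -> S): 0.3 ≤ 0.9, so result = 1
~P: Gödel ¬ of 0.36 = 0 (operand ≠ 0)
(R -> ~P): 0.46 > 0, so result = 0
((Q -> S) -> (R -> ~P)): 1 > 0, so result = 0
(((Q | S) -> ~(Q -> Q)) -> ((Q -> S) -> (R -> ~P))): 0 ≤ 0, so result = 1
(P -> P): 0.36 ≤ 0.36, so result = 1
(S | (P -> P)) = max(0.9, 1) = 1
((((Q | S) -> ~(Q -> Q)) -> ((Q -> S) -> (R -> ~P))) | (S | (P -> P))) = max(1, 1) = 1
((Q | ~~S) -> ((((Q | S) -> ~(Q -> Q)) -> ((Q -> S) -> (R -> ~P))) | (S | (P -> P)))): 1 ≤ 1, so result = 1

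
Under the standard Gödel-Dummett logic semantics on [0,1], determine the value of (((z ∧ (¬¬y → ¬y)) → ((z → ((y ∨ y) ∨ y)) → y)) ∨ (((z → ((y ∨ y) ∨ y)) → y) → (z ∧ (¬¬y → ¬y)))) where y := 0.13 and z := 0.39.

1.00

¬y: Gödel ¬ of 0.13 = 0 (operand ≠ 0)
¬¬y: Gödel ¬ of 0 = 1 (operand is 0)
¬y: Gödel ¬ of 0.13 = 0 (operand ≠ 0)
(¬¬y → ¬y): 1 > 0, so result = 0
(z ∧ (¬¬y → ¬y)) = min(0.39, 0) = 0
(y ∨ y) = max(0.13, 0.13) = 0.13
((y ∨ y) ∨ y) = max(0.13, 0.13) = 0.13
(z → ((y ∨ y) ∨ y)): 0.39 > 0.13, so result = 0.13
((z → ((y ∨ y) ∨ y)) → y): 0.13 ≤ 0.13, so result = 1
((z ∧ (¬¬y → ¬y)) → ((z → ((y ∨ y) ∨ y)) → y)): 0 ≤ 1, so result = 1
(y ∨ y) = max(0.13, 0.13) = 0.13
((y ∨ y) ∨ y) = max(0.13, 0.13) = 0.13
(z → ((y ∨ y) ∨ y)): 0.39 > 0.13, so result = 0.13
((z → ((y ∨ y) ∨ y)) → y): 0.13 ≤ 0.13, so result = 1
¬y: Gödel ¬ of 0.13 = 0 (operand ≠ 0)
¬¬y: Gödel ¬ of 0 = 1 (operand is 0)
¬y: Gödel ¬ of 0.13 = 0 (operand ≠ 0)
(¬¬y → ¬y): 1 > 0, so result = 0
(z ∧ (¬¬y → ¬y)) = min(0.39, 0) = 0
(((z → ((y ∨ y) ∨ y)) → y) → (z ∧ (¬¬y → ¬y))): 1 > 0, so result = 0
(((z ∧ (¬¬y → ¬y)) → ((z → ((y ∨ y) ∨ y)) → y)) ∨ (((z → ((y ∨ y) ∨ y)) → y) → (z ∧ (¬¬y → ¬y)))) = max(1, 0) = 1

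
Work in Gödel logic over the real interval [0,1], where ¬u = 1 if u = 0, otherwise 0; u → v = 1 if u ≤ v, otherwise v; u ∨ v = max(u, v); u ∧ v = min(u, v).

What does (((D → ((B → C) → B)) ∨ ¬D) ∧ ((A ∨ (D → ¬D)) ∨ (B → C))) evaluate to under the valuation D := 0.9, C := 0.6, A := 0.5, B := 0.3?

0.30

(B → C): 0.3 ≤ 0.6, so result = 1
((B → C) → B): 1 > 0.3, so result = 0.3
(D → ((B → C) → B)): 0.9 > 0.3, so result = 0.3
¬D: Gödel ¬ of 0.9 = 0 (operand ≠ 0)
((D → ((B → C) → B)) ∨ ¬D) = max(0.3, 0) = 0.3
¬D: Gödel ¬ of 0.9 = 0 (operand ≠ 0)
(D → ¬D): 0.9 > 0, so result = 0
(A ∨ (D → ¬D)) = max(0.5, 0) = 0.5
(B → C): 0.3 ≤ 0.6, so result = 1
((A ∨ (D → ¬D)) ∨ (B → C)) = max(0.5, 1) = 1
(((D → ((B → C) → B)) ∨ ¬D) ∧ ((A ∨ (D → ¬D)) ∨ (B → C))) = min(0.3, 1) = 0.3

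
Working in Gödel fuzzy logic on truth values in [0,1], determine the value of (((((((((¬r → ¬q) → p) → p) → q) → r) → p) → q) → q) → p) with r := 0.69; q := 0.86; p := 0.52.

0.52

¬r: Gödel ¬ of 0.69 = 0 (operand ≠ 0)
¬q: Gödel ¬ of 0.86 = 0 (operand ≠ 0)
(¬r → ¬q): 0 ≤ 0, so result = 1
((¬r → ¬q) → p): 1 > 0.52, so result = 0.52
(((¬r → ¬q) → p) → p): 0.52 ≤ 0.52, so result = 1
((((¬r → ¬q) → p) → p) → q): 1 > 0.86, so result = 0.86
(((((¬r → ¬q) → p) → p) → q) → r): 0.86 > 0.69, so result = 0.69
((((((¬r → ¬q) → p) → p) → q) → r) → p): 0.69 > 0.52, so result = 0.52
(((((((¬r → ¬q) → p) → p) → q) → r) → p) → q): 0.52 ≤ 0.86, so result = 1
((((((((¬r → ¬q) → p) → p) → q) → r) → p) → q) → q): 1 > 0.86, so result = 0.86
(((((((((¬r → ¬q) → p) → p) → q) → r) → p) → q) → q) → p): 0.86 > 0.52, so result = 0.52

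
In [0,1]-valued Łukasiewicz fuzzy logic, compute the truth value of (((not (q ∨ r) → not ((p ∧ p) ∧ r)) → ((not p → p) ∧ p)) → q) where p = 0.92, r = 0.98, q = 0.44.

(q ∨ r) = max(0.44, 0.98) = 0.98
not (q ∨ r): Łukasiewicz ¬ gives 1 − 0.98 = 0.02
(p ∧ p) = min(0.92, 0.92) = 0.92
((p ∧ p) ∧ r) = min(0.92, 0.98) = 0.92
not ((p ∧ p) ∧ r): Łukasiewicz ¬ gives 1 − 0.92 = 0.08
(not (q ∨ r) → not ((p ∧ p) ∧ r)): min(1, 1 − 0.02 + 0.08) = 1
not p: Łukasiewicz ¬ gives 1 − 0.92 = 0.08
(not p → p): min(1, 1 − 0.08 + 0.92) = 1
((not p → p) ∧ p) = min(1, 0.92) = 0.92
((not (q ∨ r) → not ((p ∧ p) ∧ r)) → ((not p → p) ∧ p)): min(1, 1 − 1 + 0.92) = 0.92
(((not (q ∨ r) → not ((p ∧ p) ∧ r)) → ((not p → p) ∧ p)) → q): min(1, 1 − 0.92 + 0.44) = 0.52

0.52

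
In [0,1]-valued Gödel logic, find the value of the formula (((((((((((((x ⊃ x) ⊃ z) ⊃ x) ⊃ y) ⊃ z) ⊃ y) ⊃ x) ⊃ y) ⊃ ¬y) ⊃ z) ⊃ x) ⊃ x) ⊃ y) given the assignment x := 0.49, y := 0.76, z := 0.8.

(x ⊃ x): 0.49 ≤ 0.49, so result = 1
((x ⊃ x) ⊃ z): 1 > 0.8, so result = 0.8
(((x ⊃ x) ⊃ z) ⊃ x): 0.8 > 0.49, so result = 0.49
((((x ⊃ x) ⊃ z) ⊃ x) ⊃ y): 0.49 ≤ 0.76, so result = 1
(((((x ⊃ x) ⊃ z) ⊃ x) ⊃ y) ⊃ z): 1 > 0.8, so result = 0.8
((((((x ⊃ x) ⊃ z) ⊃ x) ⊃ y) ⊃ z) ⊃ y): 0.8 > 0.76, so result = 0.76
(((((((x ⊃ x) ⊃ z) ⊃ x) ⊃ y) ⊃ z) ⊃ y) ⊃ x): 0.76 > 0.49, so result = 0.49
((((((((x ⊃ x) ⊃ z) ⊃ x) ⊃ y) ⊃ z) ⊃ y) ⊃ x) ⊃ y): 0.49 ≤ 0.76, so result = 1
¬y: Gödel ¬ of 0.76 = 0 (operand ≠ 0)
(((((((((x ⊃ x) ⊃ z) ⊃ x) ⊃ y) ⊃ z) ⊃ y) ⊃ x) ⊃ y) ⊃ ¬y): 1 > 0, so result = 0
((((((((((x ⊃ x) ⊃ z) ⊃ x) ⊃ y) ⊃ z) ⊃ y) ⊃ x) ⊃ y) ⊃ ¬y) ⊃ z): 0 ≤ 0.8, so result = 1
(((((((((((x ⊃ x) ⊃ z) ⊃ x) ⊃ y) ⊃ z) ⊃ y) ⊃ x) ⊃ y) ⊃ ¬y) ⊃ z) ⊃ x): 1 > 0.49, so result = 0.49
((((((((((((x ⊃ x) ⊃ z) ⊃ x) ⊃ y) ⊃ z) ⊃ y) ⊃ x) ⊃ y) ⊃ ¬y) ⊃ z) ⊃ x) ⊃ x): 0.49 ≤ 0.49, so result = 1
(((((((((((((x ⊃ x) ⊃ z) ⊃ x) ⊃ y) ⊃ z) ⊃ y) ⊃ x) ⊃ y) ⊃ ¬y) ⊃ z) ⊃ x) ⊃ x) ⊃ y): 1 > 0.76, so result = 0.76

0.76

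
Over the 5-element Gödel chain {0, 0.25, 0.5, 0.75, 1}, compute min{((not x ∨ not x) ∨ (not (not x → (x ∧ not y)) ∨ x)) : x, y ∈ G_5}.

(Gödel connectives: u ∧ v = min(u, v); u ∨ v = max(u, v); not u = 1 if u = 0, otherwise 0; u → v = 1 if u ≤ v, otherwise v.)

The minimum is attained at x = 0.25, y = 0:
  not x: Gödel ¬ of 0.25 = 0 (operand ≠ 0)
  not x: Gödel ¬ of 0.25 = 0 (operand ≠ 0)
  (not x ∨ not x) = max(0, 0) = 0
  not x: Gödel ¬ of 0.25 = 0 (operand ≠ 0)
  not y: Gödel ¬ of 0 = 1 (operand is 0)
  (x ∧ not y) = min(0.25, 1) = 0.25
  (not x → (x ∧ not y)): 0 ≤ 0.25, so result = 1
  not (not x → (x ∧ not y)): Gödel ¬ of 1 = 0 (operand ≠ 0)
  (not (not x → (x ∧ not y)) ∨ x) = max(0, 0.25) = 0.25
  ((not x ∨ not x) ∨ (not (not x → (x ∧ not y)) ∨ x)) = max(0, 0.25) = 0.25
Checking all 25 assignments confirms none give a value below 0.25.

0.25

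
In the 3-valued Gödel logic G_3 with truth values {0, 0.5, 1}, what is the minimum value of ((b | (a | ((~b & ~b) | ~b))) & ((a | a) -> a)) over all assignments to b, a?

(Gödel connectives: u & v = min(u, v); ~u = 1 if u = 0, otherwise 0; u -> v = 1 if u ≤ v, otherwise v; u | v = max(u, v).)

0.50

The minimum is attained at b = 0.5, a = 0:
  ~b: Gödel ¬ of 0.5 = 0 (operand ≠ 0)
  ~b: Gödel ¬ of 0.5 = 0 (operand ≠ 0)
  (~b & ~b) = min(0, 0) = 0
  ~b: Gödel ¬ of 0.5 = 0 (operand ≠ 0)
  ((~b & ~b) | ~b) = max(0, 0) = 0
  (a | ((~b & ~b) | ~b)) = max(0, 0) = 0
  (b | (a | ((~b & ~b) | ~b))) = max(0.5, 0) = 0.5
  (a | a) = max(0, 0) = 0
  ((a | a) -> a): 0 ≤ 0, so result = 1
  ((b | (a | ((~b & ~b) | ~b))) & ((a | a) -> a)) = min(0.5, 1) = 0.5
Checking all 9 assignments confirms none give a value below 0.50.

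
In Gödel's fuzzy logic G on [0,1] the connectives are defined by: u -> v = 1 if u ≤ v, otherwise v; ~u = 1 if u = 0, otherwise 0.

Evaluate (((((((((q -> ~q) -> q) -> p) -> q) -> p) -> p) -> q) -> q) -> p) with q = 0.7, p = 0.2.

0.20

~q: Gödel ¬ of 0.7 = 0 (operand ≠ 0)
(q -> ~q): 0.7 > 0, so result = 0
((q -> ~q) -> q): 0 ≤ 0.7, so result = 1
(((q -> ~q) -> q) -> p): 1 > 0.2, so result = 0.2
((((q -> ~q) -> q) -> p) -> q): 0.2 ≤ 0.7, so result = 1
(((((q -> ~q) -> q) -> p) -> q) -> p): 1 > 0.2, so result = 0.2
((((((q -> ~q) -> q) -> p) -> q) -> p) -> p): 0.2 ≤ 0.2, so result = 1
(((((((q -> ~q) -> q) -> p) -> q) -> p) -> p) -> q): 1 > 0.7, so result = 0.7
((((((((q -> ~q) -> q) -> p) -> q) -> p) -> p) -> q) -> q): 0.7 ≤ 0.7, so result = 1
(((((((((q -> ~q) -> q) -> p) -> q) -> p) -> p) -> q) -> q) -> p): 1 > 0.2, so result = 0.2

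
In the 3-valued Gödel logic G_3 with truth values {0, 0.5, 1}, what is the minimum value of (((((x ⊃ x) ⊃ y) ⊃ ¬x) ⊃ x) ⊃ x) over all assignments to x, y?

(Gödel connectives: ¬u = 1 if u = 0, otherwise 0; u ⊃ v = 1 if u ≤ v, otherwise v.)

0.50

The minimum is attained at x = 0.5, y = 0.5:
  (x ⊃ x): 0.5 ≤ 0.5, so result = 1
  ((x ⊃ x) ⊃ y): 1 > 0.5, so result = 0.5
  ¬x: Gödel ¬ of 0.5 = 0 (operand ≠ 0)
  (((x ⊃ x) ⊃ y) ⊃ ¬x): 0.5 > 0, so result = 0
  ((((x ⊃ x) ⊃ y) ⊃ ¬x) ⊃ x): 0 ≤ 0.5, so result = 1
  (((((x ⊃ x) ⊃ y) ⊃ ¬x) ⊃ x) ⊃ x): 1 > 0.5, so result = 0.5
Checking all 9 assignments confirms none give a value below 0.50.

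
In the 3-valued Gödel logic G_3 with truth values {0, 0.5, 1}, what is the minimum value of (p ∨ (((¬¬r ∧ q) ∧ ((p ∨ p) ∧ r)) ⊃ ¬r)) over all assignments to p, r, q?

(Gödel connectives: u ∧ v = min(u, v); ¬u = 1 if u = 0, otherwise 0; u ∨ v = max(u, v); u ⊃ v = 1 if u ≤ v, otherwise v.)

The minimum is attained at p = 0.5, r = 0.5, q = 0.5:
  ¬r: Gödel ¬ of 0.5 = 0 (operand ≠ 0)
  ¬¬r: Gödel ¬ of 0 = 1 (operand is 0)
  (¬¬r ∧ q) = min(1, 0.5) = 0.5
  (p ∨ p) = max(0.5, 0.5) = 0.5
  ((p ∨ p) ∧ r) = min(0.5, 0.5) = 0.5
  ((¬¬r ∧ q) ∧ ((p ∨ p) ∧ r)) = min(0.5, 0.5) = 0.5
  ¬r: Gödel ¬ of 0.5 = 0 (operand ≠ 0)
  (((¬¬r ∧ q) ∧ ((p ∨ p) ∧ r)) ⊃ ¬r): 0.5 > 0, so result = 0
  (p ∨ (((¬¬r ∧ q) ∧ ((p ∨ p) ∧ r)) ⊃ ¬r)) = max(0.5, 0) = 0.5
Checking all 27 assignments confirms none give a value below 0.50.

0.50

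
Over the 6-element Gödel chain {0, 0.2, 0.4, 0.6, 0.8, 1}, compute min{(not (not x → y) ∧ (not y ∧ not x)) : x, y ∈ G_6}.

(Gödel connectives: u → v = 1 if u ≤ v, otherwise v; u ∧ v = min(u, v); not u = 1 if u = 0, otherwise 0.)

The minimum is attained at x = 0, y = 0.2:
  not x: Gödel ¬ of 0 = 1 (operand is 0)
  (not x → y): 1 > 0.2, so result = 0.2
  not (not x → y): Gödel ¬ of 0.2 = 0 (operand ≠ 0)
  not y: Gödel ¬ of 0.2 = 0 (operand ≠ 0)
  not x: Gödel ¬ of 0 = 1 (operand is 0)
  (not y ∧ not x) = min(0, 1) = 0
  (not (not x → y) ∧ (not y ∧ not x)) = min(0, 0) = 0
Checking all 36 assignments confirms none give a value below 0.00.

0.00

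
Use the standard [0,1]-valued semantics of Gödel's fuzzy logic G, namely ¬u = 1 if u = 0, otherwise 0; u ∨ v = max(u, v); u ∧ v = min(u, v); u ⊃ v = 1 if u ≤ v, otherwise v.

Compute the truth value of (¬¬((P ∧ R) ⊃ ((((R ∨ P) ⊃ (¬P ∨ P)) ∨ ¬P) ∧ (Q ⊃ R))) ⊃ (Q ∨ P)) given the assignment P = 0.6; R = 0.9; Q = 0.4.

0.60

(P ∧ R) = min(0.6, 0.9) = 0.6
(R ∨ P) = max(0.9, 0.6) = 0.9
¬P: Gödel ¬ of 0.6 = 0 (operand ≠ 0)
(¬P ∨ P) = max(0, 0.6) = 0.6
((R ∨ P) ⊃ (¬P ∨ P)): 0.9 > 0.6, so result = 0.6
¬P: Gödel ¬ of 0.6 = 0 (operand ≠ 0)
(((R ∨ P) ⊃ (¬P ∨ P)) ∨ ¬P) = max(0.6, 0) = 0.6
(Q ⊃ R): 0.4 ≤ 0.9, so result = 1
((((R ∨ P) ⊃ (¬P ∨ P)) ∨ ¬P) ∧ (Q ⊃ R)) = min(0.6, 1) = 0.6
((P ∧ R) ⊃ ((((R ∨ P) ⊃ (¬P ∨ P)) ∨ ¬P) ∧ (Q ⊃ R))): 0.6 ≤ 0.6, so result = 1
¬((P ∧ R) ⊃ ((((R ∨ P) ⊃ (¬P ∨ P)) ∨ ¬P) ∧ (Q ⊃ R))): Gödel ¬ of 1 = 0 (operand ≠ 0)
¬¬((P ∧ R) ⊃ ((((R ∨ P) ⊃ (¬P ∨ P)) ∨ ¬P) ∧ (Q ⊃ R))): Gödel ¬ of 0 = 1 (operand is 0)
(Q ∨ P) = max(0.4, 0.6) = 0.6
(¬¬((P ∧ R) ⊃ ((((R ∨ P) ⊃ (¬P ∨ P)) ∨ ¬P) ∧ (Q ⊃ R))) ⊃ (Q ∨ P)): 1 > 0.6, so result = 0.6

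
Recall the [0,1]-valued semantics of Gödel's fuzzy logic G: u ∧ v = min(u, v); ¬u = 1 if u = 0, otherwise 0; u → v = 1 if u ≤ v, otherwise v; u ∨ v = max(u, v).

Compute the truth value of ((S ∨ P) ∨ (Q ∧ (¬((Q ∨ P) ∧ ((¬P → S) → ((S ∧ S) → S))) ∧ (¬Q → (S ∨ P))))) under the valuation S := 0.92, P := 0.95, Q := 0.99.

(S ∨ P) = max(0.92, 0.95) = 0.95
(Q ∨ P) = max(0.99, 0.95) = 0.99
¬P: Gödel ¬ of 0.95 = 0 (operand ≠ 0)
(¬P → S): 0 ≤ 0.92, so result = 1
(S ∧ S) = min(0.92, 0.92) = 0.92
((S ∧ S) → S): 0.92 ≤ 0.92, so result = 1
((¬P → S) → ((S ∧ S) → S)): 1 ≤ 1, so result = 1
((Q ∨ P) ∧ ((¬P → S) → ((S ∧ S) → S))) = min(0.99, 1) = 0.99
¬((Q ∨ P) ∧ ((¬P → S) → ((S ∧ S) → S))): Gödel ¬ of 0.99 = 0 (operand ≠ 0)
¬Q: Gödel ¬ of 0.99 = 0 (operand ≠ 0)
(S ∨ P) = max(0.92, 0.95) = 0.95
(¬Q → (S ∨ P)): 0 ≤ 0.95, so result = 1
(¬((Q ∨ P) ∧ ((¬P → S) → ((S ∧ S) → S))) ∧ (¬Q → (S ∨ P))) = min(0, 1) = 0
(Q ∧ (¬((Q ∨ P) ∧ ((¬P → S) → ((S ∧ S) → S))) ∧ (¬Q → (S ∨ P)))) = min(0.99, 0) = 0
((S ∨ P) ∨ (Q ∧ (¬((Q ∨ P) ∧ ((¬P → S) → ((S ∧ S) → S))) ∧ (¬Q → (S ∨ P))))) = max(0.95, 0) = 0.95

0.95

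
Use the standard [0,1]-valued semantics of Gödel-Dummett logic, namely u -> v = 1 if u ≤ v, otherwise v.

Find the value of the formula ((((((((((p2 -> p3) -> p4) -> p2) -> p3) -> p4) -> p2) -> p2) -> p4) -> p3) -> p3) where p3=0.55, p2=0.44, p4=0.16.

(p2 -> p3): 0.44 ≤ 0.55, so result = 1
((p2 -> p3) -> p4): 1 > 0.16, so result = 0.16
(((p2 -> p3) -> p4) -> p2): 0.16 ≤ 0.44, so result = 1
((((p2 -> p3) -> p4) -> p2) -> p3): 1 > 0.55, so result = 0.55
(((((p2 -> p3) -> p4) -> p2) -> p3) -> p4): 0.55 > 0.16, so result = 0.16
((((((p2 -> p3) -> p4) -> p2) -> p3) -> p4) -> p2): 0.16 ≤ 0.44, so result = 1
(((((((p2 -> p3) -> p4) -> p2) -> p3) -> p4) -> p2) -> p2): 1 > 0.44, so result = 0.44
((((((((p2 -> p3) -> p4) -> p2) -> p3) -> p4) -> p2) -> p2) -> p4): 0.44 > 0.16, so result = 0.16
(((((((((p2 -> p3) -> p4) -> p2) -> p3) -> p4) -> p2) -> p2) -> p4) -> p3): 0.16 ≤ 0.55, so result = 1
((((((((((p2 -> p3) -> p4) -> p2) -> p3) -> p4) -> p2) -> p2) -> p4) -> p3) -> p3): 1 > 0.55, so result = 0.55

0.55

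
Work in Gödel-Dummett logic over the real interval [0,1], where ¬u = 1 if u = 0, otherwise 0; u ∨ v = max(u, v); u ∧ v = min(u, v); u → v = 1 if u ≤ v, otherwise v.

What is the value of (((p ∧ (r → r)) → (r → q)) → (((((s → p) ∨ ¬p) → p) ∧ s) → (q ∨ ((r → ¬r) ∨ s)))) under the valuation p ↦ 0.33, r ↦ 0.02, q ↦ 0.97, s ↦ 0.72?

(r → r): 0.02 ≤ 0.02, so result = 1
(p ∧ (r → r)) = min(0.33, 1) = 0.33
(r → q): 0.02 ≤ 0.97, so result = 1
((p ∧ (r → r)) → (r → q)): 0.33 ≤ 1, so result = 1
(s → p): 0.72 > 0.33, so result = 0.33
¬p: Gödel ¬ of 0.33 = 0 (operand ≠ 0)
((s → p) ∨ ¬p) = max(0.33, 0) = 0.33
(((s → p) ∨ ¬p) → p): 0.33 ≤ 0.33, so result = 1
((((s → p) ∨ ¬p) → p) ∧ s) = min(1, 0.72) = 0.72
¬r: Gödel ¬ of 0.02 = 0 (operand ≠ 0)
(r → ¬r): 0.02 > 0, so result = 0
((r → ¬r) ∨ s) = max(0, 0.72) = 0.72
(q ∨ ((r → ¬r) ∨ s)) = max(0.97, 0.72) = 0.97
(((((s → p) ∨ ¬p) → p) ∧ s) → (q ∨ ((r → ¬r) ∨ s))): 0.72 ≤ 0.97, so result = 1
(((p ∧ (r → r)) → (r → q)) → (((((s → p) ∨ ¬p) → p) ∧ s) → (q ∨ ((r → ¬r) ∨ s)))): 1 ≤ 1, so result = 1

1.00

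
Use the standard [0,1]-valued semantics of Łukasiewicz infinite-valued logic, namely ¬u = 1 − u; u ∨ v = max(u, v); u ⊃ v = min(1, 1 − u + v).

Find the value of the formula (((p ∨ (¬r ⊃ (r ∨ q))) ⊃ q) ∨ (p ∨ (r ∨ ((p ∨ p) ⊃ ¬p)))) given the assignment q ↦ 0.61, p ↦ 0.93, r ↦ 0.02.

0.93

¬r: Łukasiewicz ¬ gives 1 − 0.02 = 0.98
(r ∨ q) = max(0.02, 0.61) = 0.61
(¬r ⊃ (r ∨ q)): min(1, 1 − 0.98 + 0.61) = 0.63
(p ∨ (¬r ⊃ (r ∨ q))) = max(0.93, 0.63) = 0.93
((p ∨ (¬r ⊃ (r ∨ q))) ⊃ q): min(1, 1 − 0.93 + 0.61) = 0.68
(p ∨ p) = max(0.93, 0.93) = 0.93
¬p: Łukasiewicz ¬ gives 1 − 0.93 = 0.07
((p ∨ p) ⊃ ¬p): min(1, 1 − 0.93 + 0.07) = 0.14
(r ∨ ((p ∨ p) ⊃ ¬p)) = max(0.02, 0.14) = 0.14
(p ∨ (r ∨ ((p ∨ p) ⊃ ¬p))) = max(0.93, 0.14) = 0.93
(((p ∨ (¬r ⊃ (r ∨ q))) ⊃ q) ∨ (p ∨ (r ∨ ((p ∨ p) ⊃ ¬p)))) = max(0.68, 0.93) = 0.93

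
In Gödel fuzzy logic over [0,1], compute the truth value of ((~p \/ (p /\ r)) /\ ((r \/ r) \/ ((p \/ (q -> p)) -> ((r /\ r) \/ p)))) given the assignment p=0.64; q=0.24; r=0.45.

0.45

~p: Gödel ¬ of 0.64 = 0 (operand ≠ 0)
(p /\ r) = min(0.64, 0.45) = 0.45
(~p \/ (p /\ r)) = max(0, 0.45) = 0.45
(r \/ r) = max(0.45, 0.45) = 0.45
(q -> p): 0.24 ≤ 0.64, so result = 1
(p \/ (q -> p)) = max(0.64, 1) = 1
(r /\ r) = min(0.45, 0.45) = 0.45
((r /\ r) \/ p) = max(0.45, 0.64) = 0.64
((p \/ (q -> p)) -> ((r /\ r) \/ p)): 1 > 0.64, so result = 0.64
((r \/ r) \/ ((p \/ (q -> p)) -> ((r /\ r) \/ p))) = max(0.45, 0.64) = 0.64
((~p \/ (p /\ r)) /\ ((r \/ r) \/ ((p \/ (q -> p)) -> ((r /\ r) \/ p)))) = min(0.45, 0.64) = 0.45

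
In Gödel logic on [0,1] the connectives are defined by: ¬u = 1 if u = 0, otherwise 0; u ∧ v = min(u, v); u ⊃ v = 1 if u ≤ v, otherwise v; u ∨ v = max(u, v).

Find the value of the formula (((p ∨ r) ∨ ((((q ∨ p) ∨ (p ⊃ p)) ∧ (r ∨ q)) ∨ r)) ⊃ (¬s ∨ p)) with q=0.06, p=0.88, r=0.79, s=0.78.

(p ∨ r) = max(0.88, 0.79) = 0.88
(q ∨ p) = max(0.06, 0.88) = 0.88
(p ⊃ p): 0.88 ≤ 0.88, so result = 1
((q ∨ p) ∨ (p ⊃ p)) = max(0.88, 1) = 1
(r ∨ q) = max(0.79, 0.06) = 0.79
(((q ∨ p) ∨ (p ⊃ p)) ∧ (r ∨ q)) = min(1, 0.79) = 0.79
((((q ∨ p) ∨ (p ⊃ p)) ∧ (r ∨ q)) ∨ r) = max(0.79, 0.79) = 0.79
((p ∨ r) ∨ ((((q ∨ p) ∨ (p ⊃ p)) ∧ (r ∨ q)) ∨ r)) = max(0.88, 0.79) = 0.88
¬s: Gödel ¬ of 0.78 = 0 (operand ≠ 0)
(¬s ∨ p) = max(0, 0.88) = 0.88
(((p ∨ r) ∨ ((((q ∨ p) ∨ (p ⊃ p)) ∧ (r ∨ q)) ∨ r)) ⊃ (¬s ∨ p)): 0.88 ≤ 0.88, so result = 1

1.00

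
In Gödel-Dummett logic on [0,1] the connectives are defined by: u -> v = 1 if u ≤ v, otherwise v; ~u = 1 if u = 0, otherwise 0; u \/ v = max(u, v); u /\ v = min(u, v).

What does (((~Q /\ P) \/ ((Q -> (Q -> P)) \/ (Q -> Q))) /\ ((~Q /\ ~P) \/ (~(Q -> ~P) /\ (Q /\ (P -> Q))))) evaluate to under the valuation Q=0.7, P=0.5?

0.70

~Q: Gödel ¬ of 0.7 = 0 (operand ≠ 0)
(~Q /\ P) = min(0, 0.5) = 0
(Q -> P): 0.7 > 0.5, so result = 0.5
(Q -> (Q -> P)): 0.7 > 0.5, so result = 0.5
(Q -> Q): 0.7 ≤ 0.7, so result = 1
((Q -> (Q -> P)) \/ (Q -> Q)) = max(0.5, 1) = 1
((~Q /\ P) \/ ((Q -> (Q -> P)) \/ (Q -> Q))) = max(0, 1) = 1
~Q: Gödel ¬ of 0.7 = 0 (operand ≠ 0)
~P: Gödel ¬ of 0.5 = 0 (operand ≠ 0)
(~Q /\ ~P) = min(0, 0) = 0
~P: Gödel ¬ of 0.5 = 0 (operand ≠ 0)
(Q -> ~P): 0.7 > 0, so result = 0
~(Q -> ~P): Gödel ¬ of 0 = 1 (operand is 0)
(P -> Q): 0.5 ≤ 0.7, so result = 1
(Q /\ (P -> Q)) = min(0.7, 1) = 0.7
(~(Q -> ~P) /\ (Q /\ (P -> Q))) = min(1, 0.7) = 0.7
((~Q /\ ~P) \/ (~(Q -> ~P) /\ (Q /\ (P -> Q)))) = max(0, 0.7) = 0.7
(((~Q /\ P) \/ ((Q -> (Q -> P)) \/ (Q -> Q))) /\ ((~Q /\ ~P) \/ (~(Q -> ~P) /\ (Q /\ (P -> Q))))) = min(1, 0.7) = 0.7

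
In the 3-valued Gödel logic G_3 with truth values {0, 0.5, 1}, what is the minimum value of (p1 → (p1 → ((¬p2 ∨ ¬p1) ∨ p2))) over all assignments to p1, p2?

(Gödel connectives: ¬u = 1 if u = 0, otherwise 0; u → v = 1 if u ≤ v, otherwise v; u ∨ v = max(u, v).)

The minimum is attained at p1 = 1, p2 = 0.5:
  ¬p2: Gödel ¬ of 0.5 = 0 (operand ≠ 0)
  ¬p1: Gödel ¬ of 1 = 0 (operand ≠ 0)
  (¬p2 ∨ ¬p1) = max(0, 0) = 0
  ((¬p2 ∨ ¬p1) ∨ p2) = max(0, 0.5) = 0.5
  (p1 → ((¬p2 ∨ ¬p1) ∨ p2)): 1 > 0.5, so result = 0.5
  (p1 → (p1 → ((¬p2 ∨ ¬p1) ∨ p2))): 1 > 0.5, so result = 0.5
Checking all 9 assignments confirms none give a value below 0.50.

0.50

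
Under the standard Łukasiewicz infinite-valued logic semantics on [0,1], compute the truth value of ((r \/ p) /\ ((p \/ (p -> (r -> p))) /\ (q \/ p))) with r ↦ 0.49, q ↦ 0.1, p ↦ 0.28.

0.28

(r \/ p) = max(0.49, 0.28) = 0.49
(r -> p): min(1, 1 − 0.49 + 0.28) = 0.79
(p -> (r -> p)): min(1, 1 − 0.28 + 0.79) = 1
(p \/ (p -> (r -> p))) = max(0.28, 1) = 1
(q \/ p) = max(0.1, 0.28) = 0.28
((p \/ (p -> (r -> p))) /\ (q \/ p)) = min(1, 0.28) = 0.28
((r \/ p) /\ ((p \/ (p -> (r -> p))) /\ (q \/ p))) = min(0.49, 0.28) = 0.28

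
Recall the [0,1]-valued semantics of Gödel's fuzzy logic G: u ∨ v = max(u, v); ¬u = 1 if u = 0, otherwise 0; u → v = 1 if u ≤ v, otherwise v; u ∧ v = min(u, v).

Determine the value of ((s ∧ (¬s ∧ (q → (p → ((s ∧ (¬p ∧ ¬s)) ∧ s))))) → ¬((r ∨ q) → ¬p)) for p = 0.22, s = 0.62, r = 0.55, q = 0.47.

¬s: Gödel ¬ of 0.62 = 0 (operand ≠ 0)
¬p: Gödel ¬ of 0.22 = 0 (operand ≠ 0)
¬s: Gödel ¬ of 0.62 = 0 (operand ≠ 0)
(¬p ∧ ¬s) = min(0, 0) = 0
(s ∧ (¬p ∧ ¬s)) = min(0.62, 0) = 0
((s ∧ (¬p ∧ ¬s)) ∧ s) = min(0, 0.62) = 0
(p → ((s ∧ (¬p ∧ ¬s)) ∧ s)): 0.22 > 0, so result = 0
(q → (p → ((s ∧ (¬p ∧ ¬s)) ∧ s))): 0.47 > 0, so result = 0
(¬s ∧ (q → (p → ((s ∧ (¬p ∧ ¬s)) ∧ s)))) = min(0, 0) = 0
(s ∧ (¬s ∧ (q → (p → ((s ∧ (¬p ∧ ¬s)) ∧ s))))) = min(0.62, 0) = 0
(r ∨ q) = max(0.55, 0.47) = 0.55
¬p: Gödel ¬ of 0.22 = 0 (operand ≠ 0)
((r ∨ q) → ¬p): 0.55 > 0, so result = 0
¬((r ∨ q) → ¬p): Gödel ¬ of 0 = 1 (operand is 0)
((s ∧ (¬s ∧ (q → (p → ((s ∧ (¬p ∧ ¬s)) ∧ s))))) → ¬((r ∨ q) → ¬p)): 0 ≤ 1, so result = 1

1.00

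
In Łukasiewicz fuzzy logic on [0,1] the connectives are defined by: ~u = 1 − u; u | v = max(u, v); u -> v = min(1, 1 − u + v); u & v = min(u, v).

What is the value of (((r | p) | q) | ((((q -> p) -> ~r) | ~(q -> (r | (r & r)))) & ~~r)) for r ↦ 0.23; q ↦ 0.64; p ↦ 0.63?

0.64

(r | p) = max(0.23, 0.63) = 0.63
((r | p) | q) = max(0.63, 0.64) = 0.64
(q -> p): min(1, 1 − 0.64 + 0.63) = 0.99
~r: Łukasiewicz ¬ gives 1 − 0.23 = 0.77
((q -> p) -> ~r): min(1, 1 − 0.99 + 0.77) = 0.78
(r & r) = min(0.23, 0.23) = 0.23
(r | (r & r)) = max(0.23, 0.23) = 0.23
(q -> (r | (r & r))): min(1, 1 − 0.64 + 0.23) = 0.59
~(q -> (r | (r & r))): Łukasiewicz ¬ gives 1 − 0.59 = 0.41
(((q -> p) -> ~r) | ~(q -> (r | (r & r)))) = max(0.78, 0.41) = 0.78
~r: Łukasiewicz ¬ gives 1 − 0.23 = 0.77
~~r: Łukasiewicz ¬ gives 1 − 0.77 = 0.23
((((q -> p) -> ~r) | ~(q -> (r | (r & r)))) & ~~r) = min(0.78, 0.23) = 0.23
(((r | p) | q) | ((((q -> p) -> ~r) | ~(q -> (r | (r & r)))) & ~~r)) = max(0.64, 0.23) = 0.64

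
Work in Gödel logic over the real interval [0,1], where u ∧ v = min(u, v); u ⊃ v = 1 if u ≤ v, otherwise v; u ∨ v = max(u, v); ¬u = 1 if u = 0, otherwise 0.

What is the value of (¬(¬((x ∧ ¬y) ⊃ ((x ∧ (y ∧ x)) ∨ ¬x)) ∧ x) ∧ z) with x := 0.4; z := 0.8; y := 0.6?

¬y: Gödel ¬ of 0.6 = 0 (operand ≠ 0)
(x ∧ ¬y) = min(0.4, 0) = 0
(y ∧ x) = min(0.6, 0.4) = 0.4
(x ∧ (y ∧ x)) = min(0.4, 0.4) = 0.4
¬x: Gödel ¬ of 0.4 = 0 (operand ≠ 0)
((x ∧ (y ∧ x)) ∨ ¬x) = max(0.4, 0) = 0.4
((x ∧ ¬y) ⊃ ((x ∧ (y ∧ x)) ∨ ¬x)): 0 ≤ 0.4, so result = 1
¬((x ∧ ¬y) ⊃ ((x ∧ (y ∧ x)) ∨ ¬x)): Gödel ¬ of 1 = 0 (operand ≠ 0)
(¬((x ∧ ¬y) ⊃ ((x ∧ (y ∧ x)) ∨ ¬x)) ∧ x) = min(0, 0.4) = 0
¬(¬((x ∧ ¬y) ⊃ ((x ∧ (y ∧ x)) ∨ ¬x)) ∧ x): Gödel ¬ of 0 = 1 (operand is 0)
(¬(¬((x ∧ ¬y) ⊃ ((x ∧ (y ∧ x)) ∨ ¬x)) ∧ x) ∧ z) = min(1, 0.8) = 0.8

0.80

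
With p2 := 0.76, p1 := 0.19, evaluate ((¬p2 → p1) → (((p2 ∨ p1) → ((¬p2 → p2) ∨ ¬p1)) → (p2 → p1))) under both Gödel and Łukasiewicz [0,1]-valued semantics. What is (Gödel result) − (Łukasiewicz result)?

Gödel evaluation:
  ¬p2: Gödel ¬ of 0.76 = 0 (operand ≠ 0)
  (¬p2 → p1): 0 ≤ 0.19, so result = 1
  (p2 ∨ p1) = max(0.76, 0.19) = 0.76
  ¬p2: Gödel ¬ of 0.76 = 0 (operand ≠ 0)
  (¬p2 → p2): 0 ≤ 0.76, so result = 1
  ¬p1: Gödel ¬ of 0.19 = 0 (operand ≠ 0)
  ((¬p2 → p2) ∨ ¬p1) = max(1, 0) = 1
  ((p2 ∨ p1) → ((¬p2 → p2) ∨ ¬p1)): 0.76 ≤ 1, so result = 1
  (p2 → p1): 0.76 > 0.19, so result = 0.19
  (((p2 ∨ p1) → ((¬p2 → p2) ∨ ¬p1)) → (p2 → p1)): 1 > 0.19, so result = 0.19
  ((¬p2 → p1) → (((p2 ∨ p1) → ((¬p2 → p2) ∨ ¬p1)) → (p2 → p1))): 1 > 0.19, so result = 0.19
  Gödel value = 0.19
Łukasiewicz evaluation:
  ¬p2: Łukasiewicz ¬ gives 1 − 0.76 = 0.24
  (¬p2 → p1): min(1, 1 − 0.24 + 0.19) = 0.95
  (p2 ∨ p1) = max(0.76, 0.19) = 0.76
  ¬p2: Łukasiewicz ¬ gives 1 − 0.76 = 0.24
  (¬p2 → p2): min(1, 1 − 0.24 + 0.76) = 1
  ¬p1: Łukasiewicz ¬ gives 1 − 0.19 = 0.81
  ((¬p2 → p2) ∨ ¬p1) = max(1, 0.81) = 1
  ((p2 ∨ p1) → ((¬p2 → p2) ∨ ¬p1)): min(1, 1 − 0.76 + 1) = 1
  (p2 → p1): min(1, 1 − 0.76 + 0.19) = 0.43
  (((p2 ∨ p1) → ((¬p2 → p2) ∨ ¬p1)) → (p2 → p1)): min(1, 1 − 1 + 0.43) = 0.43
  ((¬p2 → p1) → (((p2 ∨ p1) → ((¬p2 → p2) ∨ ¬p1)) → (p2 → p1))): min(1, 1 − 0.95 + 0.43) = 0.48
  Łukasiewicz value = 0.48
Difference: 0.19 − 0.48 = -0.29

-0.29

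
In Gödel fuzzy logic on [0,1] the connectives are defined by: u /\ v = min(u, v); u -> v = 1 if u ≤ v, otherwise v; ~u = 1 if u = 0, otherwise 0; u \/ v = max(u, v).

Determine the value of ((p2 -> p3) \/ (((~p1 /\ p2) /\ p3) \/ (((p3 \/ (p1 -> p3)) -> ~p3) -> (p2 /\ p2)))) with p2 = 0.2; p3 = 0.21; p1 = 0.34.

(p2 -> p3): 0.2 ≤ 0.21, so result = 1
~p1: Gödel ¬ of 0.34 = 0 (operand ≠ 0)
(~p1 /\ p2) = min(0, 0.2) = 0
((~p1 /\ p2) /\ p3) = min(0, 0.21) = 0
(p1 -> p3): 0.34 > 0.21, so result = 0.21
(p3 \/ (p1 -> p3)) = max(0.21, 0.21) = 0.21
~p3: Gödel ¬ of 0.21 = 0 (operand ≠ 0)
((p3 \/ (p1 -> p3)) -> ~p3): 0.21 > 0, so result = 0
(p2 /\ p2) = min(0.2, 0.2) = 0.2
(((p3 \/ (p1 -> p3)) -> ~p3) -> (p2 /\ p2)): 0 ≤ 0.2, so result = 1
(((~p1 /\ p2) /\ p3) \/ (((p3 \/ (p1 -> p3)) -> ~p3) -> (p2 /\ p2))) = max(0, 1) = 1
((p2 -> p3) \/ (((~p1 /\ p2) /\ p3) \/ (((p3 \/ (p1 -> p3)) -> ~p3) -> (p2 /\ p2)))) = max(1, 1) = 1

1.00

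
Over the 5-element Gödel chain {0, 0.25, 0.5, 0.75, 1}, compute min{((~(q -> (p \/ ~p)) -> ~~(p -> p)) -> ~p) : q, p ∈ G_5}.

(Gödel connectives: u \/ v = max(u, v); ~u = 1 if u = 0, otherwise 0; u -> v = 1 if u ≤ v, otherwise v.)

The minimum is attained at q = 0, p = 0.25:
  ~p: Gödel ¬ of 0.25 = 0 (operand ≠ 0)
  (p \/ ~p) = max(0.25, 0) = 0.25
  (q -> (p \/ ~p)): 0 ≤ 0.25, so result = 1
  ~(q -> (p \/ ~p)): Gödel ¬ of 1 = 0 (operand ≠ 0)
  (p -> p): 0.25 ≤ 0.25, so result = 1
  ~(p -> p): Gödel ¬ of 1 = 0 (operand ≠ 0)
  ~~(p -> p): Gödel ¬ of 0 = 1 (operand is 0)
  (~(q -> (p \/ ~p)) -> ~~(p -> p)): 0 ≤ 1, so result = 1
  ~p: Gödel ¬ of 0.25 = 0 (operand ≠ 0)
  ((~(q -> (p \/ ~p)) -> ~~(p -> p)) -> ~p): 1 > 0, so result = 0
Checking all 25 assignments confirms none give a value below 0.00.

0.00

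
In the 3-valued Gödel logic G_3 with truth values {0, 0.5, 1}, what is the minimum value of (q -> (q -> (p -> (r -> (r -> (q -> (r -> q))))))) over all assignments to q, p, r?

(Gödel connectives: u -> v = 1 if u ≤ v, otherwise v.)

Every assignment gives 1. For instance at q = 0, p = 0, r = 0:
  (r -> q): 0 ≤ 0, so result = 1
  (q -> (r -> q)): 0 ≤ 1, so result = 1
  (r -> (q -> (r -> q))): 0 ≤ 1, so result = 1
  (r -> (r -> (q -> (r -> q)))): 0 ≤ 1, so result = 1
  (p -> (r -> (r -> (q -> (r -> q))))): 0 ≤ 1, so result = 1
  (q -> (p -> (r -> (r -> (q -> (r -> q)))))): 0 ≤ 1, so result = 1
  (q -> (q -> (p -> (r -> (r -> (q -> (r -> q))))))): 0 ≤ 1, so result = 1
All 27 assignments give value 1 — the formula is a G_3-tautology.

1.00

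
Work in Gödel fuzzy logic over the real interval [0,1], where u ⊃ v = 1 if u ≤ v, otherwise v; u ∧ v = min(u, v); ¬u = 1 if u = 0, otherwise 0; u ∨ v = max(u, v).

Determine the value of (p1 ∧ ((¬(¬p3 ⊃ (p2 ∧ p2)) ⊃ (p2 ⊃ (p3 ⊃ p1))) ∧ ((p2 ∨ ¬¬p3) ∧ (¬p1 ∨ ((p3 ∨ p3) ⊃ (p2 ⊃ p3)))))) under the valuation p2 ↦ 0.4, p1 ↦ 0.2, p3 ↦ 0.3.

0.20

¬p3: Gödel ¬ of 0.3 = 0 (operand ≠ 0)
(p2 ∧ p2) = min(0.4, 0.4) = 0.4
(¬p3 ⊃ (p2 ∧ p2)): 0 ≤ 0.4, so result = 1
¬(¬p3 ⊃ (p2 ∧ p2)): Gödel ¬ of 1 = 0 (operand ≠ 0)
(p3 ⊃ p1): 0.3 > 0.2, so result = 0.2
(p2 ⊃ (p3 ⊃ p1)): 0.4 > 0.2, so result = 0.2
(¬(¬p3 ⊃ (p2 ∧ p2)) ⊃ (p2 ⊃ (p3 ⊃ p1))): 0 ≤ 0.2, so result = 1
¬p3: Gödel ¬ of 0.3 = 0 (operand ≠ 0)
¬¬p3: Gödel ¬ of 0 = 1 (operand is 0)
(p2 ∨ ¬¬p3) = max(0.4, 1) = 1
¬p1: Gödel ¬ of 0.2 = 0 (operand ≠ 0)
(p3 ∨ p3) = max(0.3, 0.3) = 0.3
(p2 ⊃ p3): 0.4 > 0.3, so result = 0.3
((p3 ∨ p3) ⊃ (p2 ⊃ p3)): 0.3 ≤ 0.3, so result = 1
(¬p1 ∨ ((p3 ∨ p3) ⊃ (p2 ⊃ p3))) = max(0, 1) = 1
((p2 ∨ ¬¬p3) ∧ (¬p1 ∨ ((p3 ∨ p3) ⊃ (p2 ⊃ p3)))) = min(1, 1) = 1
((¬(¬p3 ⊃ (p2 ∧ p2)) ⊃ (p2 ⊃ (p3 ⊃ p1))) ∧ ((p2 ∨ ¬¬p3) ∧ (¬p1 ∨ ((p3 ∨ p3) ⊃ (p2 ⊃ p3))))) = min(1, 1) = 1
(p1 ∧ ((¬(¬p3 ⊃ (p2 ∧ p2)) ⊃ (p2 ⊃ (p3 ⊃ p1))) ∧ ((p2 ∨ ¬¬p3) ∧ (¬p1 ∨ ((p3 ∨ p3) ⊃ (p2 ⊃ p3)))))) = min(0.2, 1) = 0.2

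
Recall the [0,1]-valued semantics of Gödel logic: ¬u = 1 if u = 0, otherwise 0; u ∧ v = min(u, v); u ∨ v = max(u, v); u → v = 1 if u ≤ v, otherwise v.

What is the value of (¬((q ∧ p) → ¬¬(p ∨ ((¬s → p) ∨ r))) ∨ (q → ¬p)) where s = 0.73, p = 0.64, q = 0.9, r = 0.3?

(q ∧ p) = min(0.9, 0.64) = 0.64
¬s: Gödel ¬ of 0.73 = 0 (operand ≠ 0)
(¬s → p): 0 ≤ 0.64, so result = 1
((¬s → p) ∨ r) = max(1, 0.3) = 1
(p ∨ ((¬s → p) ∨ r)) = max(0.64, 1) = 1
¬(p ∨ ((¬s → p) ∨ r)): Gödel ¬ of 1 = 0 (operand ≠ 0)
¬¬(p ∨ ((¬s → p) ∨ r)): Gödel ¬ of 0 = 1 (operand is 0)
((q ∧ p) → ¬¬(p ∨ ((¬s → p) ∨ r))): 0.64 ≤ 1, so result = 1
¬((q ∧ p) → ¬¬(p ∨ ((¬s → p) ∨ r))): Gödel ¬ of 1 = 0 (operand ≠ 0)
¬p: Gödel ¬ of 0.64 = 0 (operand ≠ 0)
(q → ¬p): 0.9 > 0, so result = 0
(¬((q ∧ p) → ¬¬(p ∨ ((¬s → p) ∨ r))) ∨ (q → ¬p)) = max(0, 0) = 0

0.00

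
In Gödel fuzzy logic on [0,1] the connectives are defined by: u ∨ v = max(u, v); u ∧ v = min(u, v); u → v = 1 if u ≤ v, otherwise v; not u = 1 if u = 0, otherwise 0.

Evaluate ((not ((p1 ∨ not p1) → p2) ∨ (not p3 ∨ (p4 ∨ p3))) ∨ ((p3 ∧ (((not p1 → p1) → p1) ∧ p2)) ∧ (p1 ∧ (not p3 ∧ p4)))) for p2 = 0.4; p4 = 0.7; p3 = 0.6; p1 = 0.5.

not p1: Gödel ¬ of 0.5 = 0 (operand ≠ 0)
(p1 ∨ not p1) = max(0.5, 0) = 0.5
((p1 ∨ not p1) → p2): 0.5 > 0.4, so result = 0.4
not ((p1 ∨ not p1) → p2): Gödel ¬ of 0.4 = 0 (operand ≠ 0)
not p3: Gödel ¬ of 0.6 = 0 (operand ≠ 0)
(p4 ∨ p3) = max(0.7, 0.6) = 0.7
(not p3 ∨ (p4 ∨ p3)) = max(0, 0.7) = 0.7
(not ((p1 ∨ not p1) → p2) ∨ (not p3 ∨ (p4 ∨ p3))) = max(0, 0.7) = 0.7
not p1: Gödel ¬ of 0.5 = 0 (operand ≠ 0)
(not p1 → p1): 0 ≤ 0.5, so result = 1
((not p1 → p1) → p1): 1 > 0.5, so result = 0.5
(((not p1 → p1) → p1) ∧ p2) = min(0.5, 0.4) = 0.4
(p3 ∧ (((not p1 → p1) → p1) ∧ p2)) = min(0.6, 0.4) = 0.4
not p3: Gödel ¬ of 0.6 = 0 (operand ≠ 0)
(not p3 ∧ p4) = min(0, 0.7) = 0
(p1 ∧ (not p3 ∧ p4)) = min(0.5, 0) = 0
((p3 ∧ (((not p1 → p1) → p1) ∧ p2)) ∧ (p1 ∧ (not p3 ∧ p4))) = min(0.4, 0) = 0
((not ((p1 ∨ not p1) → p2) ∨ (not p3 ∨ (p4 ∨ p3))) ∨ ((p3 ∧ (((not p1 → p1) → p1) ∧ p2)) ∧ (p1 ∧ (not p3 ∧ p4)))) = max(0.7, 0) = 0.7

0.70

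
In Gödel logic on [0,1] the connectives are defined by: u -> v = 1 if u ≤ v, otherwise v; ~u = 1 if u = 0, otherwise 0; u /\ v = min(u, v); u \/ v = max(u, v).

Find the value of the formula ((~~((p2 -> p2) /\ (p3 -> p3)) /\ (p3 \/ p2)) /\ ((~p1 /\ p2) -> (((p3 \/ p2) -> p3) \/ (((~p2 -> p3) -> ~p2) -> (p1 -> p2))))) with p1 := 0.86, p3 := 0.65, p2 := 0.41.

0.65

(p2 -> p2): 0.41 ≤ 0.41, so result = 1
(p3 -> p3): 0.65 ≤ 0.65, so result = 1
((p2 -> p2) /\ (p3 -> p3)) = min(1, 1) = 1
~((p2 -> p2) /\ (p3 -> p3)): Gödel ¬ of 1 = 0 (operand ≠ 0)
~~((p2 -> p2) /\ (p3 -> p3)): Gödel ¬ of 0 = 1 (operand is 0)
(p3 \/ p2) = max(0.65, 0.41) = 0.65
(~~((p2 -> p2) /\ (p3 -> p3)) /\ (p3 \/ p2)) = min(1, 0.65) = 0.65
~p1: Gödel ¬ of 0.86 = 0 (operand ≠ 0)
(~p1 /\ p2) = min(0, 0.41) = 0
(p3 \/ p2) = max(0.65, 0.41) = 0.65
((p3 \/ p2) -> p3): 0.65 ≤ 0.65, so result = 1
~p2: Gödel ¬ of 0.41 = 0 (operand ≠ 0)
(~p2 -> p3): 0 ≤ 0.65, so result = 1
~p2: Gödel ¬ of 0.41 = 0 (operand ≠ 0)
((~p2 -> p3) -> ~p2): 1 > 0, so result = 0
(p1 -> p2): 0.86 > 0.41, so result = 0.41
(((~p2 -> p3) -> ~p2) -> (p1 -> p2)): 0 ≤ 0.41, so result = 1
(((p3 \/ p2) -> p3) \/ (((~p2 -> p3) -> ~p2) -> (p1 -> p2))) = max(1, 1) = 1
((~p1 /\ p2) -> (((p3 \/ p2) -> p3) \/ (((~p2 -> p3) -> ~p2) -> (p1 -> p2)))): 0 ≤ 1, so result = 1
((~~((p2 -> p2) /\ (p3 -> p3)) /\ (p3 \/ p2)) /\ ((~p1 /\ p2) -> (((p3 \/ p2) -> p3) \/ (((~p2 -> p3) -> ~p2) -> (p1 -> p2))))) = min(0.65, 1) = 0.65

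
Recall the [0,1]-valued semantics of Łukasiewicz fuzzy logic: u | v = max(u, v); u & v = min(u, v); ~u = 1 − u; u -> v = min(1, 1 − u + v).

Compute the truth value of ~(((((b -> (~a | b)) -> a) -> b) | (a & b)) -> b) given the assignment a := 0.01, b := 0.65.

~a: Łukasiewicz ¬ gives 1 − 0.01 = 0.99
(~a | b) = max(0.99, 0.65) = 0.99
(b -> (~a | b)): min(1, 1 − 0.65 + 0.99) = 1
((b -> (~a | b)) -> a): min(1, 1 − 1 + 0.01) = 0.01
(((b -> (~a | b)) -> a) -> b): min(1, 1 − 0.01 + 0.65) = 1
(a & b) = min(0.01, 0.65) = 0.01
((((b -> (~a | b)) -> a) -> b) | (a & b)) = max(1, 0.01) = 1
(((((b -> (~a | b)) -> a) -> b) | (a & b)) -> b): min(1, 1 − 1 + 0.65) = 0.65
~(((((b -> (~a | b)) -> a) -> b) | (a & b)) -> b): Łukasiewicz ¬ gives 1 − 0.65 = 0.35

0.35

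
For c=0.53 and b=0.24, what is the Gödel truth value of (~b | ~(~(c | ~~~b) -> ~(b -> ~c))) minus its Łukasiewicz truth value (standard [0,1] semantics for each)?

-0.76

Gödel evaluation:
  ~b: Gödel ¬ of 0.24 = 0 (operand ≠ 0)
  ~b: Gödel ¬ of 0.24 = 0 (operand ≠ 0)
  ~~b: Gödel ¬ of 0 = 1 (operand is 0)
  ~~~b: Gödel ¬ of 1 = 0 (operand ≠ 0)
  (c | ~~~b) = max(0.53, 0) = 0.53
  ~(c | ~~~b): Gödel ¬ of 0.53 = 0 (operand ≠ 0)
  ~c: Gödel ¬ of 0.53 = 0 (operand ≠ 0)
  (b -> ~c): 0.24 > 0, so result = 0
  ~(b -> ~c): Gödel ¬ of 0 = 1 (operand is 0)
  (~(c | ~~~b) -> ~(b -> ~c)): 0 ≤ 1, so result = 1
  ~(~(c | ~~~b) -> ~(b -> ~c)): Gödel ¬ of 1 = 0 (operand ≠ 0)
  (~b | ~(~(c | ~~~b) -> ~(b -> ~c))) = max(0, 0) = 0
  Gödel value = 0
Łukasiewicz evaluation:
  ~b: Łukasiewicz ¬ gives 1 − 0.24 = 0.76
  ~b: Łukasiewicz ¬ gives 1 − 0.24 = 0.76
  ~~b: Łukasiewicz ¬ gives 1 − 0.76 = 0.24
  ~~~b: Łukasiewicz ¬ gives 1 − 0.24 = 0.76
  (c | ~~~b) = max(0.53, 0.76) = 0.76
  ~(c | ~~~b): Łukasiewicz ¬ gives 1 − 0.76 = 0.24
  ~c: Łukasiewicz ¬ gives 1 − 0.53 = 0.47
  (b -> ~c): min(1, 1 − 0.24 + 0.47) = 1
  ~(b -> ~c): Łukasiewicz ¬ gives 1 − 1 = 0
  (~(c | ~~~b) -> ~(b -> ~c)): min(1, 1 − 0.24 + 0) = 0.76
  ~(~(c | ~~~b) -> ~(b -> ~c)): Łukasiewicz ¬ gives 1 − 0.76 = 0.24
  (~b | ~(~(c | ~~~b) -> ~(b -> ~c))) = max(0.76, 0.24) = 0.76
  Łukasiewicz value = 0.76
Difference: 0 − 0.76 = -0.76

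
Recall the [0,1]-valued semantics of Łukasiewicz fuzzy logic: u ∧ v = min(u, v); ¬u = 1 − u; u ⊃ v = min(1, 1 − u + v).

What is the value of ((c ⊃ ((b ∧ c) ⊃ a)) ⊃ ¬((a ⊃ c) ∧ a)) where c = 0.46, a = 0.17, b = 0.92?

(b ∧ c) = min(0.92, 0.46) = 0.46
((b ∧ c) ⊃ a): min(1, 1 − 0.46 + 0.17) = 0.71
(c ⊃ ((b ∧ c) ⊃ a)): min(1, 1 − 0.46 + 0.71) = 1
(a ⊃ c): min(1, 1 − 0.17 + 0.46) = 1
((a ⊃ c) ∧ a) = min(1, 0.17) = 0.17
¬((a ⊃ c) ∧ a): Łukasiewicz ¬ gives 1 − 0.17 = 0.83
((c ⊃ ((b ∧ c) ⊃ a)) ⊃ ¬((a ⊃ c) ∧ a)): min(1, 1 − 1 + 0.83) = 0.83

0.83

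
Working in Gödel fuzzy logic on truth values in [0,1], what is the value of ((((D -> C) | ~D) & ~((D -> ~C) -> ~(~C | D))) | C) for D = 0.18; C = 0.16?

(D -> C): 0.18 > 0.16, so result = 0.16
~D: Gödel ¬ of 0.18 = 0 (operand ≠ 0)
((D -> C) | ~D) = max(0.16, 0) = 0.16
~C: Gödel ¬ of 0.16 = 0 (operand ≠ 0)
(D -> ~C): 0.18 > 0, so result = 0
~C: Gödel ¬ of 0.16 = 0 (operand ≠ 0)
(~C | D) = max(0, 0.18) = 0.18
~(~C | D): Gödel ¬ of 0.18 = 0 (operand ≠ 0)
((D -> ~C) -> ~(~C | D)): 0 ≤ 0, so result = 1
~((D -> ~C) -> ~(~C | D)): Gödel ¬ of 1 = 0 (operand ≠ 0)
(((D -> C) | ~D) & ~((D -> ~C) -> ~(~C | D))) = min(0.16, 0) = 0
((((D -> C) | ~D) & ~((D -> ~C) -> ~(~C | D))) | C) = max(0, 0.16) = 0.16

0.16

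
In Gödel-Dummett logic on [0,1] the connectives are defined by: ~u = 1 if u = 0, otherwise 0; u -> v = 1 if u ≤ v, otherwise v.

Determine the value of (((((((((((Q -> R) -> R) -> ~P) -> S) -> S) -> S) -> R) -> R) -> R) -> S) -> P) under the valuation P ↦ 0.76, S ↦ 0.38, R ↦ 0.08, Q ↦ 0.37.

(Q -> R): 0.37 > 0.08, so result = 0.08
((Q -> R) -> R): 0.08 ≤ 0.08, so result = 1
~P: Gödel ¬ of 0.76 = 0 (operand ≠ 0)
(((Q -> R) -> R) -> ~P): 1 > 0, so result = 0
((((Q -> R) -> R) -> ~P) -> S): 0 ≤ 0.38, so result = 1
(((((Q -> R) -> R) -> ~P) -> S) -> S): 1 > 0.38, so result = 0.38
((((((Q -> R) -> R) -> ~P) -> S) -> S) -> S): 0.38 ≤ 0.38, so result = 1
(((((((Q -> R) -> R) -> ~P) -> S) -> S) -> S) -> R): 1 > 0.08, so result = 0.08
((((((((Q -> R) -> R) -> ~P) -> S) -> S) -> S) -> R) -> R): 0.08 ≤ 0.08, so result = 1
(((((((((Q -> R) -> R) -> ~P) -> S) -> S) -> S) -> R) -> R) -> R): 1 > 0.08, so result = 0.08
((((((((((Q -> R) -> R) -> ~P) -> S) -> S) -> S) -> R) -> R) -> R) -> S): 0.08 ≤ 0.38, so result = 1
(((((((((((Q -> R) -> R) -> ~P) -> S) -> S) -> S) -> R) -> R) -> R) -> S) -> P): 1 > 0.76, so result = 0.76

0.76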